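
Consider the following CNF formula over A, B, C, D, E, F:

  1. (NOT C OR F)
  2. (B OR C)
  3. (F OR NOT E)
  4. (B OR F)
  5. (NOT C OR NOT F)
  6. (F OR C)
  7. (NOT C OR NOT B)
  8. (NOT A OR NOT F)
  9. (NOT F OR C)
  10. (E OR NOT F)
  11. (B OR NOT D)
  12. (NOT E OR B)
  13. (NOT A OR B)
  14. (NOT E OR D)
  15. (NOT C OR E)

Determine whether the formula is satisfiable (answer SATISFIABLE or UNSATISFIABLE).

F = True:
  propagation gives C=False; an empty clause results — contradiction.
F = False:
  propagation gives C=False; an empty clause results — contradiction.
Every branch closes, so no satisfying assignment exists.

UNSATISFIABLE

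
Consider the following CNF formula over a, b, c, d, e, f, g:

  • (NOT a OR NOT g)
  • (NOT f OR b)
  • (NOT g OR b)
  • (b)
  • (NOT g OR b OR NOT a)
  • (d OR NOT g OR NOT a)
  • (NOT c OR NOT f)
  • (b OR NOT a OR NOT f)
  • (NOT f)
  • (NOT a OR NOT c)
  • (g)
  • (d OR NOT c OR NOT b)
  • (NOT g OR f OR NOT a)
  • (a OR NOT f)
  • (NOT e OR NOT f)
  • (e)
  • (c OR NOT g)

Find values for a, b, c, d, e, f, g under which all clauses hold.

(b) is a unit clause, so b = True.
(NOT f) is a unit clause, so f = False.
Unit propagation: (g) forces g = True.
The clause (NOT a) is unit: a must be False.
Unit propagation: (e) forces e = True.
The clause (c) is unit: c must be True.
(d) is a unit clause, so d = True.
Every clause has at least one true literal under this assignment.

a=False, b=True, c=True, d=True, e=True, f=False, g=True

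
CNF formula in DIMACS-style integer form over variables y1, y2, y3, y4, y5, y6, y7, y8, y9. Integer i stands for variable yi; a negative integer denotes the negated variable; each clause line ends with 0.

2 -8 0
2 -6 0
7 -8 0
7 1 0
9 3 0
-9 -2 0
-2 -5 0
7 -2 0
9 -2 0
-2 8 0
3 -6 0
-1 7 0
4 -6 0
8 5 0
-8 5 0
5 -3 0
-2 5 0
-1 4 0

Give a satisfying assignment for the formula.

y1=True, y2=False, y3=False, y4=True, y5=True, y6=False, y7=True, y8=False, y9=True

Check each clause:
  1. {¬y8, y2} — ¬y8 is true.
  2. {y2, ¬y6} — ¬y6 is true.
  3. {¬y8, y7} — ¬y8 is true.
  4. {y7, y1} — y1 is true.
  5. {y3, y9} — y9 is true.
  6. {¬y9, ¬y2} — ¬y2 is true.
  7. {¬y5, ¬y2} — ¬y2 is true.
  8. {¬y2, y7} — ¬y2 is true.
  9. {y9, ¬y2} — y9 is true.
  10. {¬y2, y8} — ¬y2 is true.
  11. {¬y6, y3} — ¬y6 is true.
  12. {y7, ¬y1} — y7 is true.
  13. {¬y6, y4} — ¬y6 is true.
  14. {y8, y5} — y5 is true.
  15. {¬y8, y5} — ¬y8 is true.
  16. {y5, ¬y3} — y5 is true.
  17. {y5, ¬y2} — y5 is true.
  18. {y4, ¬y1} — y4 is true.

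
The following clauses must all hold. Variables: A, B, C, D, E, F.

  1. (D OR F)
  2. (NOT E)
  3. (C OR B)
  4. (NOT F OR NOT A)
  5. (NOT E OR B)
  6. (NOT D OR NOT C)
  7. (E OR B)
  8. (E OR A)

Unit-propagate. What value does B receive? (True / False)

Unit clause (NOT E) sets E = False.
In (B OR E), E is now false; B must hold, so B = True.

True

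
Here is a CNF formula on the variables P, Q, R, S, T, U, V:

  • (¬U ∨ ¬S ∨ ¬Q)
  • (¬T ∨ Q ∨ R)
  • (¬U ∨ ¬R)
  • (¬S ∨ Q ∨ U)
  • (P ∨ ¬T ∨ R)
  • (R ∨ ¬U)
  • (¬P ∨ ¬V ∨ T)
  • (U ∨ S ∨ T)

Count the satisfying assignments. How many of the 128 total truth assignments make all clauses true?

22

Case analysis on U and R:
  U=1, R=1: a clause becomes empty — 0.
  U=1, R=0: a clause becomes empty — 0.
  U=0, R=1: 15 of the 32 assignments to (P,Q,S,T,V) work.
  U=0, R=0: 7 of the 32 assignments to (P,Q,S,T,V) work.
Total: 0 + 0 + 15 + 7 = 22.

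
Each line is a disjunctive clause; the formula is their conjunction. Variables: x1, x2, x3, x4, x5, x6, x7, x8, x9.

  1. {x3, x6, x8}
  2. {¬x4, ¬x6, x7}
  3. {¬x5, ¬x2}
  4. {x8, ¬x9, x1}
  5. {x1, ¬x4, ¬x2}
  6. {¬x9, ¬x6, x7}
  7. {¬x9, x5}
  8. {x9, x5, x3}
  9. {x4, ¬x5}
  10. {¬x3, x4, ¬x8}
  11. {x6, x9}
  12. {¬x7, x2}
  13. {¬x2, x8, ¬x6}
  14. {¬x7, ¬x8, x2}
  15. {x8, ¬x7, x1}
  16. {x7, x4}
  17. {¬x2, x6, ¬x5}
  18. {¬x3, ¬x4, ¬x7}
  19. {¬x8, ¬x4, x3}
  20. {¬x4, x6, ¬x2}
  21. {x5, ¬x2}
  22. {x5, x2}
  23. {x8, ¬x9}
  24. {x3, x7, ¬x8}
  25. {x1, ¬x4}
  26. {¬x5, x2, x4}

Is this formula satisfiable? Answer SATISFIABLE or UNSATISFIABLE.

Pure literal: x1 appears only positively; assign x1 = True.
Branch on x2: take x2 = False.
  then x7 is forced to False.
  then x4 is forced to True.
  then x6 is forced to False.
  then x9 is forced to True.
  then x5 is forced to True.
  then x8 is forced to True.
  then x3 is forced to True.
Every clause has at least one true literal under this assignment.
So x1=T, x2=F, x3=T, x4=T, x5=T, x6=F, x7=F, x8=T, x9=T is a satisfying assignment.

SATISFIABLE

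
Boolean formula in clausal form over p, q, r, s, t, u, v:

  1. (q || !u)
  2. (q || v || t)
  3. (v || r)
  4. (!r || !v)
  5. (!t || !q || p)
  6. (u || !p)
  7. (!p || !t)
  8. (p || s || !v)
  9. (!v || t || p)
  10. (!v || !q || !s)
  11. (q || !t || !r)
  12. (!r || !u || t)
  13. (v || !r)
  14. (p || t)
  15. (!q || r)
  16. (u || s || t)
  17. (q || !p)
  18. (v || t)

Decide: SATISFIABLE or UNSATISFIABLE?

SATISFIABLE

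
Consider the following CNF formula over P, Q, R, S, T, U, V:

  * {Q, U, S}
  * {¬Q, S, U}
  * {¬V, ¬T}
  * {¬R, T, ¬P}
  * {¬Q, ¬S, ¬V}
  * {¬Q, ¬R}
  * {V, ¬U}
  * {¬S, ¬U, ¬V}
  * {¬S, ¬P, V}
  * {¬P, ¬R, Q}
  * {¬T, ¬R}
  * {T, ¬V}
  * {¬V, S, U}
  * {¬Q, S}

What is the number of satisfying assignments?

Satisfying assignments:
  P=0 Q=0 R=0 S=1 T=0 U=0 V=0
  P=0 Q=0 R=0 S=1 T=1 U=0 V=0
  P=0 Q=0 R=1 S=1 T=0 U=0 V=0
  P=0 Q=1 R=0 S=1 T=0 U=0 V=0
  P=0 Q=1 R=0 S=1 T=1 U=0 V=0
Count: 5.

5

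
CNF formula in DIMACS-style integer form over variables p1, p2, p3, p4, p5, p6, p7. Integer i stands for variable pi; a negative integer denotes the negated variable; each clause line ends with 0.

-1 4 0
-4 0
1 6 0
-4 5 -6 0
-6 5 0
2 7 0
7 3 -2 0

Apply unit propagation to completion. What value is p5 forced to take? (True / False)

Unit clause (~p4) sets p4 = False.
(p4 \/ ~p1) with p4 = False leaves only ~p1, so p1 = False.
(p1 \/ p6): since p1 = False, the clause reduces to (p6). p6 = True.
In (p5 \/ ~p6), ~p6 is now false; p5 must hold, so p5 = True.

True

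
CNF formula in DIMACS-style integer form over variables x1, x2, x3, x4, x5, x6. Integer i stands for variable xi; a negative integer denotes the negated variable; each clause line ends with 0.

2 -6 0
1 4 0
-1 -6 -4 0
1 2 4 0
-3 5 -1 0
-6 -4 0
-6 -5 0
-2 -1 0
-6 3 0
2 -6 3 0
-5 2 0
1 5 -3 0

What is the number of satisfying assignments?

6

The models are:
  x1=0 x2=0 x3=0 x4=1 x5=0 x6=0
  x1=0 x2=1 x3=0 x4=1 x5=0 x6=0
  x1=0 x2=1 x3=0 x4=1 x5=1 x6=0
  x1=0 x2=1 x3=1 x4=1 x5=1 x6=0
  x1=1 x2=0 x3=0 x4=0 x5=0 x6=0
  x1=1 x2=0 x3=0 x4=1 x5=0 x6=0
That's 6 in total.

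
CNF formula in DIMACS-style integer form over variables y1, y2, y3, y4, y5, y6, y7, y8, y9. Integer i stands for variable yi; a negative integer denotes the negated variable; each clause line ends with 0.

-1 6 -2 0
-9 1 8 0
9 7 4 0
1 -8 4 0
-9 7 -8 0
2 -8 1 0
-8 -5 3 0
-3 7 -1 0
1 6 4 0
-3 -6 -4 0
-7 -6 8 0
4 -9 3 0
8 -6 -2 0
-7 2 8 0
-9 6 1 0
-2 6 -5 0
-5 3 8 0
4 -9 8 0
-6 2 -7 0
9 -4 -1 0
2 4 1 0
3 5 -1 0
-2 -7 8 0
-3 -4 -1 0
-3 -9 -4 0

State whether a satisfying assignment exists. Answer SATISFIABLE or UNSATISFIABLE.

Try y1 = False.
Try y2 = True.
The remaining clauses are satisfied by y3 = True, y4 = True, y5 = False, y6 = False, y7 = False, y8 = True, y9 = False.
So y1=F, y2=T, y3=T, y4=T, y5=F, y6=F, y7=F, y8=T, y9=F is a satisfying assignment.

SATISFIABLE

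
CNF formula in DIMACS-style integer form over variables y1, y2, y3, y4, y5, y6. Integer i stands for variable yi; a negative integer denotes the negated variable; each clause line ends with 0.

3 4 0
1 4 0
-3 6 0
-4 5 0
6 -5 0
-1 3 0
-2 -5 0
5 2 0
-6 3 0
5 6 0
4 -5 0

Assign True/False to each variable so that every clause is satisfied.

y1 = 0, y2 = 0, y3 = 1, y4 = 1, y5 = 1, y6 = 1

Try y1 = False.
  then y4 is forced to True.
  then y5 is forced to True.
  then y6 is forced to True.
  then y2 is forced to False.
  then y3 is forced to True.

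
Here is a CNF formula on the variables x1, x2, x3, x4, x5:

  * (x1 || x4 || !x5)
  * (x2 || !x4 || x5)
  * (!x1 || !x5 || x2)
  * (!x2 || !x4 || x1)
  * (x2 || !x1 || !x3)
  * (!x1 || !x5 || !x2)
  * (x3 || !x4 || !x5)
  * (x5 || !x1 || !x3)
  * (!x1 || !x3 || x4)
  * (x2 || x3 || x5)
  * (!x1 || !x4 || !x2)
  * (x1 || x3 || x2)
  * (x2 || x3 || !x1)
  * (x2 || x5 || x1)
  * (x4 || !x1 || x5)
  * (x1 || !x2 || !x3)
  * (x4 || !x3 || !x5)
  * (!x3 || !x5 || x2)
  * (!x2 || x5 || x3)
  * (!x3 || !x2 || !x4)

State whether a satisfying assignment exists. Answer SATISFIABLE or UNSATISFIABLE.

x2 = True:
  x1 = True:
    propagation gives x5=False, x3=False; an empty clause results — contradiction.
  x1 = False:
    propagation gives x4=False, x5=False, x3=False; an empty clause results — contradiction.
x2 = False:
  x5 = True:
    propagation gives x1=False, x4=True, x3=True; an empty clause results — contradiction.
  x5 = False:
    propagation gives x4=False, x3=True, x1=False; an empty clause results — contradiction.
Every branch closes, so no satisfying assignment exists.

UNSATISFIABLE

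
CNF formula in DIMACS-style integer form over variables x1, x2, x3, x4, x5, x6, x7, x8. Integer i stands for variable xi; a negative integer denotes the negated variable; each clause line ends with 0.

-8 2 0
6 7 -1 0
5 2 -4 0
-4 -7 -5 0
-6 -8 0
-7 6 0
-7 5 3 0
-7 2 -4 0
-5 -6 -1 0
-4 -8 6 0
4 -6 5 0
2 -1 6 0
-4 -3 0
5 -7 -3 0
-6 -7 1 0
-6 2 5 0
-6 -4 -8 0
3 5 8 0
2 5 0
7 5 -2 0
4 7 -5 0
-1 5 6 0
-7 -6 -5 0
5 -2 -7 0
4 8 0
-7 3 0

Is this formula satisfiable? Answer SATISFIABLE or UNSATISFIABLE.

Try x1 = False.
Branch on x2: take x2 = False.
  then x8 is forced to False.
  then x5 is forced to True.
  then x4 is forced to True.
  then x7 is forced to False.
  then x3 is forced to False.
x6 is now unconstrained; take x6 = False.
So x1=F, x2=F, x3=F, x4=T, x5=T, x6=F, x7=F, x8=F is a satisfying assignment.

SATISFIABLE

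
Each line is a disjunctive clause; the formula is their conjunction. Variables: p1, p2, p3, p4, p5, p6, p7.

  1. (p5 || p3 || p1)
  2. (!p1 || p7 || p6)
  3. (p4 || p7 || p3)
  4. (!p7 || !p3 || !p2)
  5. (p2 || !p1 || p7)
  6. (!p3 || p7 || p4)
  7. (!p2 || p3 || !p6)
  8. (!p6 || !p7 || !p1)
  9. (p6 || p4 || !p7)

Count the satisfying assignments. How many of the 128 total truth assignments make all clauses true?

29

Split on p7, then p3.
  p7=1, p3=1: p5 free; 4 ways for (p1,p2,p4,p6) × 2^1 = 8.
  p7=1, p3=0: 8 of the 32 assignments to (p1,p2,p4,p5,p6) work.
  p7=0, p3=1: p5 free; 5 ways for (p1,p2,p4,p6) × 2^1 = 10.
  p7=0, p3=0: remaining (p1,p2,p4,p5,p6) ∈ {(0,0,1,1,0); (0,0,1,1,1); (0,1,1,1,0)} — 3.
Total: 8 + 8 + 10 + 3 = 29.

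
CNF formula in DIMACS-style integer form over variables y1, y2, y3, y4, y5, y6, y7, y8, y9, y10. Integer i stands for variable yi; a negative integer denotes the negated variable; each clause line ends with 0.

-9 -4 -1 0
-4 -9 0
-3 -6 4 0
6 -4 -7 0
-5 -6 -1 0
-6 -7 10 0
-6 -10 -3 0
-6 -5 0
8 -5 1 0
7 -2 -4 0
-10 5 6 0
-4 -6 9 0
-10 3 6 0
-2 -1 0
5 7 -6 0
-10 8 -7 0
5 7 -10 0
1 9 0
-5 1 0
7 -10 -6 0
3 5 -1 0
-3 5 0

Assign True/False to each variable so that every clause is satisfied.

y1 = 0, y2 = 1, y3 = 0, y4 = 0, y5 = 0, y6 = 0, y7 = 1, y8 = 0, y9 = 1, y10 = 0

Check each clause:
  1. (NOT y9 OR NOT y4 OR NOT y1) — NOT y4 is true.
  2. (NOT y9 OR NOT y4) — NOT y4 is true.
  3. (NOT y3 OR y4 OR NOT y6) — NOT y6 is true.
  4. (NOT y7 OR NOT y4 OR y6) — NOT y4 is true.
  5. (NOT y1 OR NOT y6 OR NOT y5) — NOT y6 is true.
  6. (y10 OR NOT y7 OR NOT y6) — NOT y6 is true.
  7. (NOT y6 OR NOT y10 OR NOT y3) — NOT y6 is true.
  8. (NOT y6 OR NOT y5) — NOT y6 is true.
  9. (y1 OR NOT y5 OR y8) — NOT y5 is true.
  10. (y7 OR NOT y4 OR NOT y2) — NOT y4 is true.
  11. (y5 OR y6 OR NOT y10) — NOT y10 is true.
  12. (NOT y4 OR y9 OR NOT y6) — y9 is true.
  13. (y3 OR y6 OR NOT y10) — NOT y10 is true.
  14. (NOT y2 OR NOT y1) — NOT y1 is true.
  15. (NOT y6 OR y7 OR y5) — NOT y6 is true.
  16. (NOT y7 OR NOT y10 OR y8) — NOT y10 is true.
  17. (y5 OR NOT y10 OR y7) — NOT y10 is true.
  18. (y1 OR y9) — y9 is true.
  19. (NOT y5 OR y1) — NOT y5 is true.
  20. (NOT y6 OR NOT y10 OR y7) — NOT y6 is true.
  21. (NOT y1 OR y5 OR y3) — NOT y1 is true.
  22. (NOT y3 OR y5) — NOT y3 is true.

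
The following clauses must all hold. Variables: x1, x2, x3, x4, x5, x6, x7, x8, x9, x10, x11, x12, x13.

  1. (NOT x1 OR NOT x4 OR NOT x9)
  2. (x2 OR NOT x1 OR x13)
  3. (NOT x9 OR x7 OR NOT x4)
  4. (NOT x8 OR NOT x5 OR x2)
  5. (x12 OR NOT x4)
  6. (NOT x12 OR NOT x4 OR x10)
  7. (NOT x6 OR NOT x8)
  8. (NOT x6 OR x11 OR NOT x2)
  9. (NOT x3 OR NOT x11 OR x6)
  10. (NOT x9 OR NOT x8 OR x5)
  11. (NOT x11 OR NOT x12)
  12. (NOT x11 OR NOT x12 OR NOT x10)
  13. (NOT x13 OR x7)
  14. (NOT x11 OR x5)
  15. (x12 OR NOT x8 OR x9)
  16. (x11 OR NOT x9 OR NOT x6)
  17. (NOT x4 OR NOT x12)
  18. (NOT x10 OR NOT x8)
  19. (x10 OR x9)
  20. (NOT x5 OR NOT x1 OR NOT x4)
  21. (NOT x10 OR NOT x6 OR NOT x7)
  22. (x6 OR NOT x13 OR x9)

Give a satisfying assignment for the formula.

x1=True  x2=True  x3=True  x4=False  x5=True  x6=False  x7=False  x8=True  x9=True  x10=False  x11=False  x12=False  x13=False

Check each clause:
  1. (NOT x9 OR NOT x1 OR NOT x4) — NOT x4 is true.
  2. (NOT x1 OR x13 OR x2) — x2 is true.
  3. (NOT x9 OR NOT x4 OR x7) — NOT x4 is true.
  4. (x2 OR NOT x5 OR NOT x8) — x2 is true.
  5. (x12 OR NOT x4) — NOT x4 is true.
  6. (NOT x12 OR x10 OR NOT x4) — NOT x12 is true.
  7. (NOT x8 OR NOT x6) — NOT x6 is true.
  8. (x11 OR NOT x2 OR NOT x6) — NOT x6 is true.
  9. (x6 OR NOT x3 OR NOT x11) — NOT x11 is true.
  10. (NOT x8 OR NOT x9 OR x5) — x5 is true.
  11. (NOT x12 OR NOT x11) — NOT x12 is true.
  12. (NOT x10 OR NOT x12 OR NOT x11) — NOT x12 is true.
  13. (NOT x13 OR x7) — NOT x13 is true.
  14. (NOT x11 OR x5) — NOT x11 is true.
  15. (x12 OR x9 OR NOT x8) — x9 is true.
  16. (NOT x9 OR x11 OR NOT x6) — NOT x6 is true.
  17. (NOT x12 OR NOT x4) — NOT x12 is true.
  18. (NOT x10 OR NOT x8) — NOT x10 is true.
  19. (x10 OR x9) — x9 is true.
  20. (NOT x4 OR NOT x5 OR NOT x1) — NOT x4 is true.
  21. (NOT x6 OR NOT x7 OR NOT x10) — NOT x7 is true.
  22. (x9 OR NOT x13 OR x6) — x9 is true.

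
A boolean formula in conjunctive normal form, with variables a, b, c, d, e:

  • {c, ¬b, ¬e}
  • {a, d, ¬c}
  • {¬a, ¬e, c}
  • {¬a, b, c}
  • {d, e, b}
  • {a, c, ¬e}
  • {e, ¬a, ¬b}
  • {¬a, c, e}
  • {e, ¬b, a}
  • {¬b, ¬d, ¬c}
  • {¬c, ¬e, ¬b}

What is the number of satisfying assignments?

6

Satisfying assignments:
  a=F b=F c=F d=T e=F
  a=F b=F c=T d=T e=F
  a=F b=F c=T d=T e=T
  a=T b=F c=T d=F e=T
  a=T b=F c=T d=T e=F
  a=T b=F c=T d=T e=T
That's 6 in total.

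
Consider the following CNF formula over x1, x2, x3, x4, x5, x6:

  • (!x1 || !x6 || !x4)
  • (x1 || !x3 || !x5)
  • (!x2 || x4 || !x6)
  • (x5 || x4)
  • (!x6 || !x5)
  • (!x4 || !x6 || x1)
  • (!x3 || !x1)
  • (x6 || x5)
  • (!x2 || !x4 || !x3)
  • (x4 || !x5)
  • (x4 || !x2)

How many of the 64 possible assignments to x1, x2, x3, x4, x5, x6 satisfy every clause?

Satisfying assignments:
  x1=0 x2=0 x3=0 x4=1 x5=1 x6=0
  x1=0 x2=1 x3=0 x4=1 x5=1 x6=0
  x1=1 x2=0 x3=0 x4=1 x5=1 x6=0
  x1=1 x2=1 x3=0 x4=1 x5=1 x6=0
That's 4 in total.

4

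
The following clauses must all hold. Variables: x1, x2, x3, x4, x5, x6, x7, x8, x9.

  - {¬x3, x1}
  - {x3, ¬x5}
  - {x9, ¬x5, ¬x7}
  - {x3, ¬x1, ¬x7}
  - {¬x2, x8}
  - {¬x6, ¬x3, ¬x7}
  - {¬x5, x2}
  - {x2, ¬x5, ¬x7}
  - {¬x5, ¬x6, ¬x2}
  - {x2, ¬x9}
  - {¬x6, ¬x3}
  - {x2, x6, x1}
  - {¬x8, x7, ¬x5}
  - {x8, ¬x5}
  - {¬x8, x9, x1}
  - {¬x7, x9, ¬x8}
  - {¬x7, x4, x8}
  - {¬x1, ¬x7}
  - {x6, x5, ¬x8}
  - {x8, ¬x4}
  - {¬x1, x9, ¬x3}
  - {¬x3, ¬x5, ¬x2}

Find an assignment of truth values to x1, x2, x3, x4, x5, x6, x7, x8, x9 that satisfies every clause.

Branch on x1: take x1 = True.
  then x7 is forced to False.
Set x2 = True and propagate.
  then x8 is forced to True.
  then x5 is forced to False.
  then x6 is forced to True.
  then x3 is forced to False.
x4, x9 are now unconstrained; take x4 = False, x9 = True.

x1 = T  x2 = T  x3 = F  x4 = F  x5 = F  x6 = T  x7 = F  x8 = T  x9 = T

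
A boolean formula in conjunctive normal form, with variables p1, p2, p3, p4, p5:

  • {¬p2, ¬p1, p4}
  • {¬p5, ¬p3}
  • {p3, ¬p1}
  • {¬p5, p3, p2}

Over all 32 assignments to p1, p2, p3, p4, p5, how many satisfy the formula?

13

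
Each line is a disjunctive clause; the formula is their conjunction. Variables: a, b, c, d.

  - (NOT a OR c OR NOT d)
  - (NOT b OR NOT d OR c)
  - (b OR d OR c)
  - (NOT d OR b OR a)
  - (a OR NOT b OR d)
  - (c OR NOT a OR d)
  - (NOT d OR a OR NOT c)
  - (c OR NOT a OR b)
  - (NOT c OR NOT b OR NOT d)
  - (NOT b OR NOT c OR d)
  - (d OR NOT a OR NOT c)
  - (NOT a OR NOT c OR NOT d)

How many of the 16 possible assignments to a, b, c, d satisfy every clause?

Satisfying assignments:
  a=F b=F c=T d=F
That's 1 in total.

1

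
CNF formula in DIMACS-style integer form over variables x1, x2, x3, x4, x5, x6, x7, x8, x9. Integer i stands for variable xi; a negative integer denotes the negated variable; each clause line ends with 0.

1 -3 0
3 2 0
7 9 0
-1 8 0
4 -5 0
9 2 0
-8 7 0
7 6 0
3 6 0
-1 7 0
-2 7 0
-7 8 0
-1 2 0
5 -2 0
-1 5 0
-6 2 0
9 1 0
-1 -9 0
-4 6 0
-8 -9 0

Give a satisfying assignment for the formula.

Branch on x1: take x1 = True.
  then x8 is forced to True.
  then x7 is forced to True.
  then x2 is forced to True.
  then x5 is forced to True.
  then x4 is forced to True.
  then x9 is forced to False.
  then x6 is forced to True.
x3 is now unconstrained; take x3 = False.

x1=1, x2=1, x3=0, x4=1, x5=1, x6=1, x7=1, x8=1, x9=0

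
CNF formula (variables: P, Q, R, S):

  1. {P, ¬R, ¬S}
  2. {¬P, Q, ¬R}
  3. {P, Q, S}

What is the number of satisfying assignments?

10

Case analysis on P and Q:
  P=T, Q=T: remaining (R,S) ∈ {(F,F); (F,T); (T,F); (T,T)} — 4.
  P=T, Q=F: remaining (R,S) ∈ {(F,F); (F,T)} — 2.
  P=F, Q=T: remaining (R,S) ∈ {(F,F); (F,T); (T,F)} — 3.
  P=F, Q=F: remaining (R,S) ∈ {(F,T)} — 1.
Total: 4 + 2 + 3 + 1 = 10.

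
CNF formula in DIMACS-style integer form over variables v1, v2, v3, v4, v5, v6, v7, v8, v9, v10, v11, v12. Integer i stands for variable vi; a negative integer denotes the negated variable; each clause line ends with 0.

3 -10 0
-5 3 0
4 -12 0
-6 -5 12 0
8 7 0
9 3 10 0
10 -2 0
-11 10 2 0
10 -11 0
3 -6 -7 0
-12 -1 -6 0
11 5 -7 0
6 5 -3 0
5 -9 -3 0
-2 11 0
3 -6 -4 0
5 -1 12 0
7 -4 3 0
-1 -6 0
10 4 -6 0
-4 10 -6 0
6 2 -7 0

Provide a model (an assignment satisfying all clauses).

v1=F, v2=F, v3=T, v4=T, v5=F, v6=T, v7=T, v8=F, v9=F, v10=T, v11=T, v12=T

Check each clause:
  1. (v3 \/ ~v10) — v3 is true.
  2. (~v5 \/ v3) — v3 is true.
  3. (v4 \/ ~v12) — v4 is true.
  4. (v12 \/ ~v5 \/ ~v6) — ~v5 is true.
  5. (v8 \/ v7) — v7 is true.
  6. (v10 \/ v3 \/ v9) — v10 is true.
  7. (v10 \/ ~v2) — v10 is true.
  8. (~v11 \/ v10 \/ v2) — v10 is true.
  9. (v10 \/ ~v11) — v10 is true.
  10. (~v6 \/ v3 \/ ~v7) — v3 is true.
  11. (~v6 \/ ~v1 \/ ~v12) — ~v1 is true.
  12. (~v7 \/ v5 \/ v11) — v11 is true.
  13. (v6 \/ ~v3 \/ v5) — v6 is true.
  14. (~v3 \/ ~v9 \/ v5) — ~v9 is true.
  15. (v11 \/ ~v2) — v11 is true.
  16. (~v4 \/ ~v6 \/ v3) — v3 is true.
  17. (v12 \/ ~v1 \/ v5) — v12 is true.
  18. (v7 \/ ~v4 \/ v3) — v3 is true.
  19. (~v6 \/ ~v1) — ~v1 is true.
  20. (~v6 \/ v4 \/ v10) — v10 is true.
  21. (~v4 \/ v10 \/ ~v6) — v10 is true.
  22. (v2 \/ v6 \/ ~v7) — v6 is true.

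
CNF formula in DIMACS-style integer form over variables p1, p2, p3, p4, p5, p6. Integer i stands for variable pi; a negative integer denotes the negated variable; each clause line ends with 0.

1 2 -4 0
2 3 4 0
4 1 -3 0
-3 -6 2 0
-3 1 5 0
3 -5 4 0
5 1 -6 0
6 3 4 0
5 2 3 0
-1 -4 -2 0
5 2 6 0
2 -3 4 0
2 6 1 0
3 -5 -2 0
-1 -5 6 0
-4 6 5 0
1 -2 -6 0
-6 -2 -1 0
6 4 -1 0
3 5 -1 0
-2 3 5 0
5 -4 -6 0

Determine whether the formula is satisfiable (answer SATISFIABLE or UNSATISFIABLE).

Try p1 = True.
Try p2 = False.
The remaining clauses are satisfied by p3 = False, p4 = True, p5 = True, p6 = True.
So p1=True, p2=False, p3=False, p4=True, p5=True, p6=True is a satisfying assignment.

SATISFIABLE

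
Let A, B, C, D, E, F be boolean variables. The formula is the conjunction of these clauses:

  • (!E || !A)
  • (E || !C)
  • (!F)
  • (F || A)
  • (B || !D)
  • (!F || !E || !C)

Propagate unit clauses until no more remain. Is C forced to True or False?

False

(!F) is a unit clause: F = False.
From (A || F) and F = False: A = True.
From (!E || !A) and A = True: E = False.
(E || !C) with E = False leaves only !C, so C = False.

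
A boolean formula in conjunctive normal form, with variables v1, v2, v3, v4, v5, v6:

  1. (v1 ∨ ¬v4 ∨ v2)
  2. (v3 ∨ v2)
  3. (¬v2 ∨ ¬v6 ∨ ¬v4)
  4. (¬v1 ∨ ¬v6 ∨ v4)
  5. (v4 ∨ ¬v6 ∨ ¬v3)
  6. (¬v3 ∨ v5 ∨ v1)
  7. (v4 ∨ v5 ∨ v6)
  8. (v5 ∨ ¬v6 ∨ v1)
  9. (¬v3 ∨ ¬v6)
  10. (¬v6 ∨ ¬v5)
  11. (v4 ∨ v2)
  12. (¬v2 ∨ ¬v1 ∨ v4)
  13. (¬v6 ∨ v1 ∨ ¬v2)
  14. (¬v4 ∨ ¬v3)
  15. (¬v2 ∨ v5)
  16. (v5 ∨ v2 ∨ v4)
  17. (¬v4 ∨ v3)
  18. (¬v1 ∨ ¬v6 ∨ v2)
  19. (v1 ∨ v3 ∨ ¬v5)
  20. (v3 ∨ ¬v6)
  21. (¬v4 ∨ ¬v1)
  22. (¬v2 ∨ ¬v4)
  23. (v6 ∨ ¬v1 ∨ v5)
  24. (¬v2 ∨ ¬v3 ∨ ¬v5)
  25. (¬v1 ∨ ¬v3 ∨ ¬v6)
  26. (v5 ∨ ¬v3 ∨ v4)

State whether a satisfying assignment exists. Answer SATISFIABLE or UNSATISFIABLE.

v4 = True:
  propagation gives v3=False; an empty clause results — contradiction.
v4 = False:
  propagation gives v2=True, v1=False, v6=False, v5=True; an empty clause results — contradiction.
Every branch closes, so no satisfying assignment exists.

UNSATISFIABLE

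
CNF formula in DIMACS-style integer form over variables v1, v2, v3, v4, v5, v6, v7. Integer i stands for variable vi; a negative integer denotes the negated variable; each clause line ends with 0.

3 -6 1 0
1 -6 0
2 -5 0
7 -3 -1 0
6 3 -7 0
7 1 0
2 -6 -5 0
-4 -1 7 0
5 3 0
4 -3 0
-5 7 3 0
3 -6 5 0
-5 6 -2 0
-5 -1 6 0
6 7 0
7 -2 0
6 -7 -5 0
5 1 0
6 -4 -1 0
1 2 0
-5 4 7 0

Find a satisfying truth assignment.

Try v1 = True.
The remaining clauses are satisfied by v2 = True, v3 = True, v4 = True, v5 = True, v6 = True, v7 = True.
Check each clause:
  1. (v3 | v1 | ~v6) — v1 is true.
  2. (v1 | ~v6) — v1 is true.
  3. (~v5 | v2) — v2 is true.
  4. (~v1 | v7 | ~v3) — v7 is true.
  5. (v3 | v6 | ~v7) — v3 is true.
  6. (v1 | v7) — v1 is true.
  7. (~v5 | ~v6 | v2) — v2 is true.
  8. (v7 | ~v1 | ~v4) — v7 is true.
  9. (v5 | v3) — v3 is true.
  10. (~v3 | v4) — v4 is true.
  11. (v3 | ~v5 | v7) — v3 is true.
  12. (v5 | ~v6 | v3) — v3 is true.
  13. (v6 | ~v5 | ~v2) — v6 is true.
  14. (~v5 | v6 | ~v1) — v6 is true.
  15. (v7 | v6) — v6 is true.
  16. (v7 | ~v2) — v7 is true.
  17. (~v7 | ~v5 | v6) — v6 is true.
  18. (v5 | v1) — v1 is true.
  19. (v6 | ~v4 | ~v1) — v6 is true.
  20. (v2 | v1) — v1 is true.
  21. (v4 | v7 | ~v5) — v4 is true.

v1=T, v2=T, v3=T, v4=T, v5=T, v6=T, v7=T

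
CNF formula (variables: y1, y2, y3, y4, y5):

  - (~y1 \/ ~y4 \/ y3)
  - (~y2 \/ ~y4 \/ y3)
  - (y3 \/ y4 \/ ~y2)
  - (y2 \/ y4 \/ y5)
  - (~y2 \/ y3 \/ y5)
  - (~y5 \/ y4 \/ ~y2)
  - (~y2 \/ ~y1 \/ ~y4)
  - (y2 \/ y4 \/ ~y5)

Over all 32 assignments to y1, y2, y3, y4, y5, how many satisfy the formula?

10

Split on y2, then y4.
  y2=T, y4=T: remaining (y1,y3,y5) ∈ {(F,T,F); (F,T,T)} — 2.
  y2=T, y4=F: remaining (y1,y3,y5) ∈ {(F,T,F); (T,T,F)} — 2.
  y2=F, y4=T: y5 free; 3 ways for (y1,y3) × 2^1 = 6.
  y2=F, y4=F: a clause becomes empty — 0.
Total: 2 + 2 + 6 + 0 = 10.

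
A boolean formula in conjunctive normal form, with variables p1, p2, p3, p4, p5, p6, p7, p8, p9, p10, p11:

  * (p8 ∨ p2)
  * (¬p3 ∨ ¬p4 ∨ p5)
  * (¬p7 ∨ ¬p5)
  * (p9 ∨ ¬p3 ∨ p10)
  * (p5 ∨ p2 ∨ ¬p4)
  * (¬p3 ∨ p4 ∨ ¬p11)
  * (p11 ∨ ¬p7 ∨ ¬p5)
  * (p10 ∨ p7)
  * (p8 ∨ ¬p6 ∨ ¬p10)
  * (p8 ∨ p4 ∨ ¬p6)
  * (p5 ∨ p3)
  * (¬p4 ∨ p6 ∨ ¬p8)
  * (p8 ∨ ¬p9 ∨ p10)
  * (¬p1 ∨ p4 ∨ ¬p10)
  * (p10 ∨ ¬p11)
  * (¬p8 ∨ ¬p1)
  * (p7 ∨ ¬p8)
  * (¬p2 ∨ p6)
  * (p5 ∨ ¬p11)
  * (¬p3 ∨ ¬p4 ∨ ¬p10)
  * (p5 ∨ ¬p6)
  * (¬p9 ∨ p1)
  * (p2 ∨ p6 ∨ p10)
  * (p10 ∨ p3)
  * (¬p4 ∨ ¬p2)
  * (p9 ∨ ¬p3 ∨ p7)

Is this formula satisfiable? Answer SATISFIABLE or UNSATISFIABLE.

Try p1 = False.
  then p9 is forced to False.
The remaining clauses are satisfied by p2 = False, p3 = True, p4 = False, p5 = False, p6 = False, p7 = True, p8 = True, p10 = True, p11 = False.
So p1=False, p2=False, p3=True, p4=False, p5=False, p6=False, p7=True, p8=True, p9=False, p10=True, p11=False is a satisfying assignment.

SATISFIABLE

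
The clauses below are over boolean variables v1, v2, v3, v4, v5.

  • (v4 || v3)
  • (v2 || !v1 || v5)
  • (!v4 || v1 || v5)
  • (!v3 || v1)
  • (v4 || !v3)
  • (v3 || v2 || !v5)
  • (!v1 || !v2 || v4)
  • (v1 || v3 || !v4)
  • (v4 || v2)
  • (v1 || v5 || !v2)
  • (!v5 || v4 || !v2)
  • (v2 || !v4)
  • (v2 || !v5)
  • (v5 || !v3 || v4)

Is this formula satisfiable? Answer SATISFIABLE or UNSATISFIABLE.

SATISFIABLE

Set v1 = True and propagate.
Set v2 = True and propagate.
  then v4 is forced to True.
v3, v5 are now unconstrained; take v3 = True, v5 = False.
Every clause has at least one true literal under this assignment.
So v1=T, v2=T, v3=T, v4=T, v5=F is a satisfying assignment.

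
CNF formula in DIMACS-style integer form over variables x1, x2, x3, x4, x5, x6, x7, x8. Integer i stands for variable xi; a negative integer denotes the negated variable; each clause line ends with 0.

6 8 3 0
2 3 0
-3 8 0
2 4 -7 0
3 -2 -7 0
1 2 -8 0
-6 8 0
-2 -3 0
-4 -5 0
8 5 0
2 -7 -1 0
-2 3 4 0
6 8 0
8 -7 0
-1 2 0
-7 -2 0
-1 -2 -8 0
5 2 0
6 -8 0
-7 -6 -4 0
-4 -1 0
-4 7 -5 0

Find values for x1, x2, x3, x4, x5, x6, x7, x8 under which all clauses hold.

x1 = 0, x2 = 1, x3 = 0, x4 = 1, x5 = 0, x6 = 1, x7 = 0, x8 = 1

Check each clause:
  1. (x8 | x3 | x6) — x8 is true.
  2. (x3 | x2) — x2 is true.
  3. (~x3 | x8) — x8 is true.
  4. (~x7 | x4 | x2) — ~x7 is true.
  5. (x3 | ~x2 | ~x7) — ~x7 is true.
  6. (x1 | ~x8 | x2) — x2 is true.
  7. (~x6 | x8) — x8 is true.
  8. (~x2 | ~x3) — ~x3 is true.
  9. (~x4 | ~x5) — ~x5 is true.
  10. (x8 | x5) — x8 is true.
  11. (~x7 | x2 | ~x1) — ~x7 is true.
  12. (x3 | x4 | ~x2) — x4 is true.
  13. (x8 | x6) — x8 is true.
  14. (x8 | ~x7) — x8 is true.
  15. (~x1 | x2) — x2 is true.
  16. (~x7 | ~x2) — ~x7 is true.
  17. (~x8 | ~x2 | ~x1) — ~x1 is true.
  18. (x2 | x5) — x2 is true.
  19. (x6 | ~x8) — x6 is true.
  20. (~x4 | ~x6 | ~x7) — ~x7 is true.
  21. (~x4 | ~x1) — ~x1 is true.
  22. (~x4 | ~x5 | x7) — ~x5 is true.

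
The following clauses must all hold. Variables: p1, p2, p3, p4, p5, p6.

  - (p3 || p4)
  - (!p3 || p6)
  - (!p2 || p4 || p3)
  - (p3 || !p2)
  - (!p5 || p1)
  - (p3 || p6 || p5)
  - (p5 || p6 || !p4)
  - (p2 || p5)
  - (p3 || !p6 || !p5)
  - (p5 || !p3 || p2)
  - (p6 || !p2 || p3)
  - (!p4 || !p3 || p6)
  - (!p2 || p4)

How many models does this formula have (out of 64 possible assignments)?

The models are:
  p1=F p2=T p3=T p4=T p5=F p6=T
  p1=T p2=F p3=F p4=T p5=T p6=F
  p1=T p2=F p3=T p4=F p5=T p6=T
  p1=T p2=F p3=T p4=T p5=T p6=T
  p1=T p2=T p3=T p4=T p5=F p6=T
  p1=T p2=T p3=T p4=T p5=T p6=T
Count: 6.

6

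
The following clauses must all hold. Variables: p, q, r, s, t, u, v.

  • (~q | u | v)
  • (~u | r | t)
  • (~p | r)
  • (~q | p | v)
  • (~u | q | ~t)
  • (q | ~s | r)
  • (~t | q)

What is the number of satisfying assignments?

Split on q, then r.
  q=T, r=T: s, t free; 5 ways for (p,u,v) × 2^2 = 20.
  q=T, r=F: s free; 3 ways for (p,t,u,v) × 2^1 = 6.
  q=F, r=T: forces t=F; p, s, u, v free → 2^4 = 16.
  q=F, r=F: remaining (p,s,t,u,v) ∈ {(F,F,F,F,F); (F,F,F,F,T)} — 2.
Total: 20 + 6 + 16 + 2 = 44.

44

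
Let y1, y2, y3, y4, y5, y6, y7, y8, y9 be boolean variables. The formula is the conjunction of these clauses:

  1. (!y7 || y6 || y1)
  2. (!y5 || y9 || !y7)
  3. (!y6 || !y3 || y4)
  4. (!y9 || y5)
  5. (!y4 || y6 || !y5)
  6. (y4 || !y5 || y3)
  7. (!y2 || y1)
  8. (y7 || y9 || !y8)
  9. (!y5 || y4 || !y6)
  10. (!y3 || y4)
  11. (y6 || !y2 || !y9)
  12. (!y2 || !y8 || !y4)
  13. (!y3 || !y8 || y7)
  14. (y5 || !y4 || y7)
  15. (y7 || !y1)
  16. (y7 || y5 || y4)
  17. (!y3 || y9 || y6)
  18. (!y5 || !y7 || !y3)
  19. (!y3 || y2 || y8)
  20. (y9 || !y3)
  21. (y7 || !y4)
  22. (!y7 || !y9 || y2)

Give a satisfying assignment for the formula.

y1 = F, y2 = F, y3 = F, y4 = F, y5 = F, y6 = T, y7 = T, y8 = T, y9 = F

Try y1 = False.
  then y2 is forced to False.
The remaining clauses are satisfied by y3 = False, y4 = False, y5 = False, y6 = True, y7 = True, y8 = True, y9 = False.
Check each clause:
  1. (y1 || !y7 || y6) — y6 is true.
  2. (y9 || !y7 || !y5) — !y5 is true.
  3. (!y3 || !y6 || y4) — !y3 is true.
  4. (y5 || !y9) — !y9 is true.
  5. (y6 || !y5 || !y4) — !y5 is true.
  6. (y4 || y3 || !y5) — !y5 is true.
  7. (y1 || !y2) — !y2 is true.
  8. (y7 || y9 || !y8) — y7 is true.
  9. (!y6 || y4 || !y5) — !y5 is true.
  10. (y4 || !y3) — !y3 is true.
  11. (!y9 || !y2 || y6) — !y2 is true.
  12. (!y8 || !y4 || !y2) — !y4 is true.
  13. (!y3 || !y8 || y7) — !y3 is true.
  14. (y5 || !y4 || y7) — !y4 is true.
  15. (y7 || !y1) — !y1 is true.
  16. (y4 || y7 || y5) — y7 is true.
  17. (y6 || !y3 || y9) — !y3 is true.
  18. (!y3 || !y5 || !y7) — !y5 is true.
  19. (y8 || y2 || !y3) — y8 is true.
  20. (y9 || !y3) — !y3 is true.
  21. (!y4 || y7) — !y4 is true.
  22. (!y9 || y2 || !y7) — !y9 is true.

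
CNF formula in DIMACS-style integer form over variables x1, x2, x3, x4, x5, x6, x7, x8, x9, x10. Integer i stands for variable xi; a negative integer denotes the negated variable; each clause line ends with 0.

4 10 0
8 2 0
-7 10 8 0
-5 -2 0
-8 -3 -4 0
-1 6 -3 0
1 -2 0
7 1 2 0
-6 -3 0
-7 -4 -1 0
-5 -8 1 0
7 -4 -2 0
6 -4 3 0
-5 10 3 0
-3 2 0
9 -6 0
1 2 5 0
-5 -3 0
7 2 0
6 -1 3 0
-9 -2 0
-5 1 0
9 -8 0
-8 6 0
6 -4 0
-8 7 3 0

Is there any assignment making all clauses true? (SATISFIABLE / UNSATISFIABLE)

SATISFIABLE

Pure literal: x10 appears only positively; assign x10 = True.
Try x1 = True.
Branch on x2: take x2 = False.
  then x8 is forced to True.
  then x3 is forced to False.
  then x7 is forced to True.
  then x4 is forced to False.
  then x6 is forced to True.
  then x9 is forced to True.
x5 is now unconstrained; take x5 = True.
Every clause has at least one true literal under this assignment.
So x1=True, x2=False, x3=False, x4=False, x5=True, x6=True, x7=True, x8=True, x9=True, x10=True is a satisfying assignment.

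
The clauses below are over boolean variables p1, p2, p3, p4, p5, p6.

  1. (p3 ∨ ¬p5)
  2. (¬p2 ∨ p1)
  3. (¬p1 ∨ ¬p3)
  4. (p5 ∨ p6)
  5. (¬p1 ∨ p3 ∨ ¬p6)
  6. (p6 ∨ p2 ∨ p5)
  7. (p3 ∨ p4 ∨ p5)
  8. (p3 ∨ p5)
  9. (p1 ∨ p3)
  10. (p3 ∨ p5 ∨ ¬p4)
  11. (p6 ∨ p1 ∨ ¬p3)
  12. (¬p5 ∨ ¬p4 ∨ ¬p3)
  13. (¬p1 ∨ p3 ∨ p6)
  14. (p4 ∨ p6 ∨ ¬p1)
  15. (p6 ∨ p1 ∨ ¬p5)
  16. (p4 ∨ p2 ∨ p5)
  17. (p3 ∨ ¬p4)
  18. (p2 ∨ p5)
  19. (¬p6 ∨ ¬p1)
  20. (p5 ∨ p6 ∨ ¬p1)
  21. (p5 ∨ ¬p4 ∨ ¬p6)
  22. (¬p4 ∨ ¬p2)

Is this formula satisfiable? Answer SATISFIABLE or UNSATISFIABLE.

SATISFIABLE

Branch on p1: take p1 = False.
  then p2 is forced to False.
  then p3 is forced to True.
  then p6 is forced to True.
  then p5 is forced to True.
  then p4 is forced to False.
Every clause has at least one true literal under this assignment.
So p1=F  p2=F  p3=T  p4=F  p5=T  p6=T is a satisfying assignment.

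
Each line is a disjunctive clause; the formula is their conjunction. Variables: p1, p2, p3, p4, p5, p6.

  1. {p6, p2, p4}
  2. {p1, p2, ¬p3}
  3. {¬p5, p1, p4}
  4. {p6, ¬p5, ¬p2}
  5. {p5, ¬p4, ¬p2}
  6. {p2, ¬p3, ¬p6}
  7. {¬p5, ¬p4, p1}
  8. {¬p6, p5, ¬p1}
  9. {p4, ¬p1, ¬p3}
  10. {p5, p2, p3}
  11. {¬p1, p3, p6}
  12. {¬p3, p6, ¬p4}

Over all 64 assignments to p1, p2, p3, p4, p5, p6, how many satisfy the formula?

9

Case analysis on p1 and p2:
  p1=1, p2=1: remaining (p3,p4,p5,p6) ∈ {(0,0,1,1); (0,1,1,1); (1,1,1,1)} — 3.
  p1=1, p2=0: remaining (p3,p4,p5,p6) ∈ {(0,0,1,1); (0,1,1,1)} — 2.
  p1=0, p2=1: remaining (p3,p4,p5,p6) ∈ {(0,0,0,0); (0,0,0,1); (1,0,0,0); (1,0,0,1)} — 4.
  p1=0, p2=0: a clause becomes empty — 0.
Total: 3 + 2 + 4 + 0 = 9.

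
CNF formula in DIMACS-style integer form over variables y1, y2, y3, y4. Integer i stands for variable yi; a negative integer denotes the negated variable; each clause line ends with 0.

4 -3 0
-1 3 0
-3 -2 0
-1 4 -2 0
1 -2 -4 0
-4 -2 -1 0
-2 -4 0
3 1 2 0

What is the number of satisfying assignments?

3

The models are:
  y1=F y2=F y3=T y4=T
  y1=F y2=T y3=F y4=F
  y1=T y2=F y3=T y4=T
That's 3 in total.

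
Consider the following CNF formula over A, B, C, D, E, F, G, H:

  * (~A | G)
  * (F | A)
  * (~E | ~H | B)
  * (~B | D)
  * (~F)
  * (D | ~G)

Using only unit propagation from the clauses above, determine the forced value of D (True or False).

(~F) is a unit clause: F = False.
(A | F) with F = False leaves only A, so A = True.
In (G | ~A), ~A is now false; G must hold, so G = True.
(~G | D) with G = True leaves only D, so D = True.

True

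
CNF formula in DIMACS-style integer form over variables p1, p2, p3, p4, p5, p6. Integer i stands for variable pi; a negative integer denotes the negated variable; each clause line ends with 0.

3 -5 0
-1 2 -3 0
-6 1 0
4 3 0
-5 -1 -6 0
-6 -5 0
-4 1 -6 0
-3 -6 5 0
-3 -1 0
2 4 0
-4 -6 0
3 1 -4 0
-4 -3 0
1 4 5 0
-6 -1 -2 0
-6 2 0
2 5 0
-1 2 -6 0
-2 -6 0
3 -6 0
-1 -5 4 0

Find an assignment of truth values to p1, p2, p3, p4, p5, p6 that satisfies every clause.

p1=True  p2=True  p3=False  p4=True  p5=False  p6=False

p6 occurs only negated in the remaining clauses — set p6 = False.
Set p1 = True and propagate.
  then p3 is forced to False.
  then p5 is forced to False.
  then p4 is forced to True.
  then p2 is forced to True.
Check each clause:
  1. (p3 OR NOT p5) — NOT p5 is true.
  2. (p2 OR NOT p3 OR NOT p1) — p2 is true.
  3. (NOT p6 OR p1) — p1 is true.
  4. (p4 OR p3) — p4 is true.
  5. (NOT p1 OR NOT p5 OR NOT p6) — NOT p6 is true.
  6. (NOT p6 OR NOT p5) — NOT p6 is true.
  7. (p1 OR NOT p4 OR NOT p6) — p1 is true.
  8. (NOT p6 OR NOT p3 OR p5) — NOT p3 is true.
  9. (NOT p3 OR NOT p1) — NOT p3 is true.
  10. (p4 OR p2) — p2 is true.
  11. (NOT p6 OR NOT p4) — NOT p6 is true.
  12. (p1 OR p3 OR NOT p4) — p1 is true.
  13. (NOT p4 OR NOT p3) — NOT p3 is true.
  14. (p5 OR p1 OR p4) — p1 is true.
  15. (NOT p2 OR NOT p6 OR NOT p1) — NOT p6 is true.
  16. (NOT p6 OR p2) — NOT p6 is true.
  17. (p5 OR p2) — p2 is true.
  18. (NOT p1 OR p2 OR NOT p6) — p2 is true.
  19. (NOT p6 OR NOT p2) — NOT p6 is true.
  20. (p3 OR NOT p6) — NOT p6 is true.
  21. (NOT p1 OR NOT p5 OR p4) — NOT p5 is true.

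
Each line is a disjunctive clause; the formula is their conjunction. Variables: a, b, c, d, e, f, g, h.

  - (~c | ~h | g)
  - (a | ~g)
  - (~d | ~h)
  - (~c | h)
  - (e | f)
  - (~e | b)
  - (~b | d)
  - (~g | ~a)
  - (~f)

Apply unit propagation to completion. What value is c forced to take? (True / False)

False

(~f) stands alone — f = False.
In (f | e), f is now false; e must hold, so e = True.
In (~e | b), ~e is now false; b must hold, so b = True.
In (d | ~b), ~b is now false; d must hold, so d = True.
(~d | ~h): since d = True, the clause reduces to (~h). h = False.
From (~c | h) and h = False: c = False.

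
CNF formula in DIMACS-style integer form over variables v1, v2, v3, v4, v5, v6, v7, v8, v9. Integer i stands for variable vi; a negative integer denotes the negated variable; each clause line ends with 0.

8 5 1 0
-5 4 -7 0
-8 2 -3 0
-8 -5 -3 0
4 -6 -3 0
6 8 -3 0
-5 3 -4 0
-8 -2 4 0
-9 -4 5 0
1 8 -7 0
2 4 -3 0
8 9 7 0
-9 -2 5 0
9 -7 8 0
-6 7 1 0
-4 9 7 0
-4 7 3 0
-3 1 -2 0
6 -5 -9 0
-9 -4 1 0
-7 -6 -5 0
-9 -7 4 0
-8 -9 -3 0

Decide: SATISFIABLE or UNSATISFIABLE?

SATISFIABLE

v1 occurs only positively in the remaining clauses — set v1 = True.
Branch on v2: take v2 = False.
Try v3 = True.
  then v8 is forced to False.
  then v6 is forced to True.
  then v4 is forced to True.
The remaining clauses are satisfied by v5 = True, v7 = False, v9 = True.
So v1 = T, v2 = F, v3 = T, v4 = T, v5 = T, v6 = T, v7 = F, v8 = F, v9 = T is a satisfying assignment.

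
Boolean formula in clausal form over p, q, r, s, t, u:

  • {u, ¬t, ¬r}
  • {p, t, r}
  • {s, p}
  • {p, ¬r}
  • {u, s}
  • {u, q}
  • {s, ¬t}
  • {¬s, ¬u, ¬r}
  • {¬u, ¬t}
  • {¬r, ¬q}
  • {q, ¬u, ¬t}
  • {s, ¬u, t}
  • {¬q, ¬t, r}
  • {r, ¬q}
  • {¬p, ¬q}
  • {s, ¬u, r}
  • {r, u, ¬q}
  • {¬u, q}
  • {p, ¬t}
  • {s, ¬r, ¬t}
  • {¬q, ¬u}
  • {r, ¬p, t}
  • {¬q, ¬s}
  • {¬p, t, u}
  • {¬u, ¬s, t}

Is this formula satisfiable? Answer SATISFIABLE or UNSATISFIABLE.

u = True:
  propagation gives t=False, s=True; an empty clause results — contradiction.
u = False:
  propagation gives s=True, q=True; an empty clause results — contradiction.
Every branch closes, so no satisfying assignment exists.

UNSATISFIABLE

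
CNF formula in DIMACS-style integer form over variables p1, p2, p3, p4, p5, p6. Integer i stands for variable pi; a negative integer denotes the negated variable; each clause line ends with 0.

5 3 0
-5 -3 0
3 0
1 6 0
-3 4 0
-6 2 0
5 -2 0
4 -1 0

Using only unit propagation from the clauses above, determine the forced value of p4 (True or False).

(p3) is a unit clause: p3 = True.
In (~p3 | ~p5), ~p3 is now false; ~p5 must hold, so p5 = False.
In (p4 | ~p3), ~p3 is now false; p4 must hold, so p4 = True.

True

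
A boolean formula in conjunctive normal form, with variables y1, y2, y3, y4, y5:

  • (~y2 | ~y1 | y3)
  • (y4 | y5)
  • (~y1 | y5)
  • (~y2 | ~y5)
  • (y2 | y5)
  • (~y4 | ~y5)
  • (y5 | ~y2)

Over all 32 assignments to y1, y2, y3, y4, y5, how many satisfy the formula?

Satisfying assignments:
  y1=F y2=F y3=F y4=F y5=T
  y1=F y2=F y3=T y4=F y5=T
  y1=T y2=F y3=F y4=F y5=T
  y1=T y2=F y3=T y4=F y5=T
That's 4 in total.

4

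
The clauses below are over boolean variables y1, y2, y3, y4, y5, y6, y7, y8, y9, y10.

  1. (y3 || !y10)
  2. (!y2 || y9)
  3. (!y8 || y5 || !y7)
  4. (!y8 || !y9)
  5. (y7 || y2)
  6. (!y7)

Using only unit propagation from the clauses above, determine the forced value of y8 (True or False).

False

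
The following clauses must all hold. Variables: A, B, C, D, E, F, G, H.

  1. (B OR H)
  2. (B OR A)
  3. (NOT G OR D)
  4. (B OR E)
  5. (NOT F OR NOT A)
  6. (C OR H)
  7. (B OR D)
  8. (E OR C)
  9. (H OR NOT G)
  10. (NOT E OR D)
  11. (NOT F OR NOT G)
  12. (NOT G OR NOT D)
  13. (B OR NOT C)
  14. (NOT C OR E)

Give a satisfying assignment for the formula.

A=T, B=F, C=F, D=T, E=T, F=F, G=F, H=T

Pure literal: F appears only negated; assign F = False.
Pure literal: G appears only negated; assign G = False.
Try A = True.
Set B = False and propagate.
  then H is forced to True.
  then E is forced to True.
  then D is forced to True.
  then C is forced to False.
Every clause has at least one true literal under this assignment.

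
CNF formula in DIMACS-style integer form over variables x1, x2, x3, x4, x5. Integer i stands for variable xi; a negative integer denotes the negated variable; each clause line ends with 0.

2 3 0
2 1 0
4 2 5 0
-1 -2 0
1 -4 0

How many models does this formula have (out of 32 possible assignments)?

7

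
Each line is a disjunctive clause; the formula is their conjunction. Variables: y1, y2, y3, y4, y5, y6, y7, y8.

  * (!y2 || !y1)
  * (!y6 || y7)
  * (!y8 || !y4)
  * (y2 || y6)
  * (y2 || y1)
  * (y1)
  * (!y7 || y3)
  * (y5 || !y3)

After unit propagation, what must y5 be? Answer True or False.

True

Unit clause (y1) sets y1 = True.
(!y2 || !y1) with y1 = True leaves only !y2, so y2 = False.
In (y2 || y6), y2 is now false; y6 must hold, so y6 = True.
In (y7 || !y6), !y6 is now false; y7 must hold, so y7 = True.
In (y3 || !y7), !y7 is now false; y3 must hold, so y3 = True.
From (!y3 || y5) and y3 = True: y5 = True.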